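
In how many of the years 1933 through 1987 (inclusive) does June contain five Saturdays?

16

June has 30 days; it has five Saturdays when Saturday falls among the first (month-length − 28) days — i.e. when June 1 is one of Saturday/Friday.
June 1 by year: 1933:Thu 1934:Fri✓ 1935:Sat✓ 1936:Mon 1937:Tue 1938:Wed 1939:Thu 1940:Sat✓ 1941:Sun 1942:Mon 1943:Tue 1944:Thu 1945:Fri✓ 1946:Sat✓ 1947:Sun …(25 more)… 1973:Fri✓ 1974:Sat✓ 1975:Sun 1976:Tue 1977:Wed 1978:Thu 1979:Fri✓ 1980:Sun 1981:Mon 1982:Tue 1983:Wed 1984:Fri✓ 1985:Sat✓ 1986:Sun 1987:Mon
Years with five Saturdays: 1934, 1935, 1940, 1945, 1946, 1951, 1956, 1957, 1962, 1963, 1968, 1973, 1974, 1979, 1984, 1985 → 16.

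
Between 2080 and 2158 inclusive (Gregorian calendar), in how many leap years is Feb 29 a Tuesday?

Leap years in 2080–2158: 19 of them.
Feb 29 weekday advances by 5 (mod 7) from one leap year to the next four years later (or differs when a century non-leap intervenes).
Leap-day weekdays: 2080:Thu 2084:Tue✓ 2088:Sun 2092:Fri 2096:Wed 2104:Fri 2108:Wed 2112:Mon 2116:Sat 2120:Thu 2124:Tue✓ 2128:Sun 2132:Fri 2136:Wed 2140:Mon 2144:Sat 2148:Thu 2152:Tue✓ 2156:Sun
Tuesday: 2084, 2124, 2152 → 3.

3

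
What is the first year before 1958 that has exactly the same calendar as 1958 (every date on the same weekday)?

Two years share a calendar iff Jan 1 falls on the same weekday and both are leap or both are common. 1958: Jan 1 is Wednesday, common year.
1957: Jan 1 Tuesday, common
1956: Jan 1 Sunday, leap
1955: Jan 1 Saturday, common
1954: Jan 1 Friday, common
1953: Jan 1 Thursday, common
1952: Jan 1 Tuesday, leap
1951: Jan 1 Monday, common
1950: Jan 1 Sunday, common
1949: Jan 1 Saturday, common
1948: Jan 1 Thursday, leap
1947: Jan 1 Wednesday, common
1947 matches on both conditions.

1947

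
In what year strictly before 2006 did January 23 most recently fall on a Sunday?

2005

From one year to the next, a fixed date's weekday advances by 1, or by 2 when a Feb 29 lies between the two dates.
2006: January 23 is Monday.
2005: Sunday (−1)
January 23 falls on a Sunday in 2005.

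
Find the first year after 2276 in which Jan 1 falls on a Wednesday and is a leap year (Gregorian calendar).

Jan 1 advances by 2 weekdays after a leap year and by 1 after a common year.
2276: Jan 1 is Saturday (leap).
2277: Monday
2278: Tuesday
2279: Wednesday
2280: Thursday (leap)
2281: Saturday
2282: Sunday
2283: Monday
2284: Tuesday (leap)
2285: Thursday
2286: Friday
2287: Saturday
2288: Sunday (leap)
2289: Tuesday
2290: Wednesday
2291: Thursday
2292: Friday (leap)
2293: Sunday
2294: Monday
2295: Tuesday
2296: Wednesday (leap)
2296 begins on a Wednesday and is a leap year.

2296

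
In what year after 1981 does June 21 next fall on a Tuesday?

From one year to the next, a fixed date's weekday advances by 1, or by 2 when a Feb 29 lies between the two dates.
1981: June 21 is Sunday.
1982: Monday (+1)
1983: Tuesday (+1)
June 21 falls on a Tuesday in 1983.

1983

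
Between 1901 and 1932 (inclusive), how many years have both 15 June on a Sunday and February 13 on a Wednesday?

1

Check each year's weekday for 15 June and February 13:
  1901: Sat/Wed  1902: Sun/Thu  1903: Mon/Fri  1904: Wed/Sat  1905: Thu/Mon  1906: Fri/Tue  1907: Sat/Wed  1908: Mon/Thu  1909: Tue/Sat  1910: Wed/Sun  1911: Thu/Mon  1912: Sat/Tue  1913: Sun/Thu  1914: Mon/Fri  …(4 more)…  1919: Sun/Thu  1920: Tue/Fri  1921: Wed/Sun  1922: Thu/Mon  1923: Fri/Tue  1924: Sun/Wed ✓  1925: Mon/Fri  1926: Tue/Sat  1927: Wed/Sun  1928: Fri/Mon  1929: Sat/Wed  1930: Sun/Thu  1931: Mon/Fri  1932: Wed/Sat
Both conditions hold in: 1924 — 1.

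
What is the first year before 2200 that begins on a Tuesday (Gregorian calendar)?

Jan 1 advances by 2 weekdays after a leap year and by 1 after a common year.
2200: Jan 1 is Wednesday.
2199: Tuesday
2199 begins on a Tuesday

2199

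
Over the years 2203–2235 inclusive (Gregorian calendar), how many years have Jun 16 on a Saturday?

5

Track Jun 16's weekday year by year (advancing +1, or +2 across a Feb 29):
  2203: Thu  2204: Sat (+2) ✓  2205: Sun (+1)  2206: Mon (+1)  2207: Tue (+1)
  2208: Thu (+2)  2209: Fri (+1)  2210: Sat (+1) ✓  2211: Sun (+1)  2212: Tue (+2)
  2213: Wed (+1)  2214: Thu (+1)  2215: Fri (+1)  2216: Sun (+2)  … (5 more years) …
  2222: Sun (+1)  2223: Mon (+1)  2224: Wed (+2)  2225: Thu (+1)  2226: Fri (+1)
  2227: Sat (+1) ✓  2228: Mon (+2)  2229: Tue (+1)  2230: Wed (+1)  2231: Thu (+1)
  2232: Sat (+2) ✓  2233: Sun (+1)  2234: Mon (+1)  2235: Tue (+1)
Saturday years: 2204, 2210, 2221, 2227, 2232 — 5 in total.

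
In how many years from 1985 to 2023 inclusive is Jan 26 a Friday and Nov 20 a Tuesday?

Check each year's weekday for Jan 26 and Nov 20:
  1985: Sat/Wed  1986: Sun/Thu  1987: Mon/Fri  1988: Tue/Sun  1989: Thu/Mon  1990: Fri/Tue ✓  1991: Sat/Wed  1992: Sun/Fri  1993: Tue/Sat  1994: Wed/Sun  1995: Thu/Mon  1996: Fri/Wed  1997: Sun/Thu  1998: Mon/Fri  …(11 more)…  2010: Tue/Sat  2011: Wed/Sun  2012: Thu/Tue  2013: Sat/Wed  2014: Sun/Thu  2015: Mon/Fri  2016: Tue/Sun  2017: Thu/Mon  2018: Fri/Tue ✓  2019: Sat/Wed  2020: Sun/Fri  2021: Tue/Sat  2022: Wed/Sun  2023: Thu/Mon
Both conditions hold in: 1990, 2001, 2007, 2018 — 4.

4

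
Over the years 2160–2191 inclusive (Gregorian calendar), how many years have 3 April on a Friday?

Track 3 April's weekday year by year (advancing +1, or +2 across a Feb 29):
  2160: Thu  2161: Fri (+1) ✓  2162: Sat (+1)  2163: Sun (+1)  2164: Tue (+2)
  2165: Wed (+1)  2166: Thu (+1)  2167: Fri (+1) ✓  2168: Sun (+2)  2169: Mon (+1)
  2170: Tue (+1)  2171: Wed (+1)  2172: Fri (+2) ✓  2173: Sat (+1)  … (4 more years) …
  2178: Fri (+1) ✓  2179: Sat (+1)  2180: Mon (+2)  2181: Tue (+1)  2182: Wed (+1)
  2183: Thu (+1)  2184: Sat (+2)  2185: Sun (+1)  2186: Mon (+1)  2187: Tue (+1)
  2188: Thu (+2)  2189: Fri (+1) ✓  2190: Sat (+1)  2191: Sun (+1)
Friday years: 2161, 2167, 2172, 2178, 2189 — 5 in total.

5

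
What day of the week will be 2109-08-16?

Friday

January 1, 2109 is a Tuesday.
August 16 is day 228 of the year, i.e. 227 days after Jan 1.
227 mod 7 = 3, so advance 3 weekdays from Tuesday: Friday.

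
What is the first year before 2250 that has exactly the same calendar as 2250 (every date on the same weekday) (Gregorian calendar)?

Two years share a calendar iff Jan 1 falls on the same weekday and both are leap or both are common. 2250: Jan 1 is Tuesday, common year.
2249: Jan 1 Monday, common
2248: Jan 1 Saturday, leap
2247: Jan 1 Friday, common
2246: Jan 1 Thursday, common
2245: Jan 1 Wednesday, common
2244: Jan 1 Monday, leap
2243: Jan 1 Sunday, common
2242: Jan 1 Saturday, common
2241: Jan 1 Friday, common
2240: Jan 1 Wednesday, leap
2239: Jan 1 Tuesday, common
2239 matches on both conditions.

2239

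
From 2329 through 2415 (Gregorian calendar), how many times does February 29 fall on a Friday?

Leap years in 2329–2415: 21 of them.
Feb 29 weekday advances by 5 (mod 7) from one leap year to the next four years later (or differs when a century non-leap intervenes).
Leap-day weekdays: 2332:Mon 2336:Sat 2340:Thu 2344:Tue 2348:Sun 2352:Fri✓ 2356:Wed 2360:Mon 2364:Sat 2368:Thu 2372:Tue 2376:Sun 2380:Fri✓ 2384:Wed 2388:Mon 2392:Sat 2396:Thu 2400:Tue 2404:Sun 2408:Fri✓ 2412:Wed
Friday: 2352, 2380, 2408 → 3.

3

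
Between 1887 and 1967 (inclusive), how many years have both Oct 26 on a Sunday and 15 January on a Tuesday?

2

Check each year's weekday for Oct 26 and 15 January:
  1887: Wed/Sat  1888: Fri/Sun  1889: Sat/Tue  1890: Sun/Wed  1891: Mon/Thu  1892: Wed/Fri  1893: Thu/Sun  1894: Fri/Mon  1895: Sat/Tue  1896: Mon/Wed  1897: Tue/Fri  1898: Wed/Sat  1899: Thu/Sun  1900: Fri/Mon  …(53 more)…  1954: Tue/Fri  1955: Wed/Sat  1956: Fri/Sun  1957: Sat/Tue  1958: Sun/Wed  1959: Mon/Thu  1960: Wed/Fri  1961: Thu/Sun  1962: Fri/Mon  1963: Sat/Tue  1964: Mon/Wed  1965: Tue/Fri  1966: Wed/Sat  1967: Thu/Sun
Both conditions hold in: 1924, 1952 — 2.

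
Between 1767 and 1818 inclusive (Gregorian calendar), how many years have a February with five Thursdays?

February has 28 days (29 in leap years); it has five Thursdays when Thursday falls among the first (month-length − 28) days — i.e. when February 1 is Thursday in a leap year (never in a common year).
February 1 by year: 1767:Sun 1768:Mon 1769:Wed 1770:Thu 1771:Fri 1772:Sat 1773:Mon 1774:Tue 1775:Wed 1776:Thu✓ 1777:Sat 1778:Sun 1779:Mon 1780:Tue 1781:Thu …(22 more)… 1804:Wed 1805:Fri 1806:Sat 1807:Sun 1808:Mon 1809:Wed 1810:Thu 1811:Fri 1812:Sat 1813:Mon 1814:Tue 1815:Wed 1816:Thu✓ 1817:Sat 1818:Sun
Years with five Thursdays: 1776, 1816 → 2.

2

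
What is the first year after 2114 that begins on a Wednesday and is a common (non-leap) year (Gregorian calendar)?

2121

Jan 1 advances by 2 weekdays after a leap year and by 1 after a common year.
2114: Jan 1 is Monday.
2115: Tuesday
2116: Wednesday (leap)
2117: Friday
2118: Saturday
2119: Sunday
2120: Monday (leap)
2121: Wednesday
2121 begins on a Wednesday and is a common year.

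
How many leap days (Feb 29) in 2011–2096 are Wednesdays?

4

Leap years in 2011–2096: 22 of them.
Feb 29 weekday advances by 5 (mod 7) from one leap year to the next four years later (or differs when a century non-leap intervenes).
Leap-day weekdays: 2012:Wed✓ 2016:Mon 2020:Sat 2024:Thu 2028:Tue 2032:Sun 2036:Fri 2040:Wed✓ 2044:Mon 2048:Sat 2052:Thu 2056:Tue 2060:Sun 2064:Fri 2068:Wed✓ 2072:Mon 2076:Sat 2080:Thu 2084:Tue 2088:Sun 2092:Fri 2096:Wed✓
Wednesday: 2012, 2040, 2068, 2096 → 4.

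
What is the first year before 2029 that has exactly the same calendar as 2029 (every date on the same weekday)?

2018

Two years share a calendar iff Jan 1 falls on the same weekday and both are leap or both are common. 2029: Jan 1 is Monday, common year.
2028: Jan 1 Saturday, leap
2027: Jan 1 Friday, common
2026: Jan 1 Thursday, common
2025: Jan 1 Wednesday, common
2024: Jan 1 Monday, leap
2023: Jan 1 Sunday, common
2022: Jan 1 Saturday, common
2021: Jan 1 Friday, common
2020: Jan 1 Wednesday, leap
2019: Jan 1 Tuesday, common
2018: Jan 1 Monday, common
2018 matches on both conditions.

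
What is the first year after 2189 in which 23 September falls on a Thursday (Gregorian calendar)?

2190

From one year to the next, a fixed date's weekday advances by 1, or by 2 when a Feb 29 lies between the two dates.
2189: September 23 is Wednesday.
2190: Thursday (+1)
23 September falls on a Thursday in 2190.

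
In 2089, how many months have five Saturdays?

A month of length L has five Saturdays iff its first Saturday is on day ≤ L−28 (so day 1–3 in a 31-day month, 1–2 in a 30-day month, day 1 in a leap February).
Checking each month of 2089: Jan starts Sat (31d) ✓; Feb starts Tue (28d); Mar starts Tue (31d); Apr starts Fri (30d) ✓; May starts Sun (31d); Jun starts Wed (30d); Jul starts Fri (31d) ✓; Aug starts Mon (31d); Sep starts Thu (30d); Oct starts Sat (31d) ✓; Nov starts Tue (30d); Dec starts Thu (31d) ✓.
Five-Saturday months: January, April, July, October, December → 5.

5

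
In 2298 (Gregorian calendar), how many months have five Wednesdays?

A month of length L has five Wednesdays iff its first Wednesday is on day ≤ L−28 (so day 1–3 in a 31-day month, 1–2 in a 30-day month, day 1 in a leap February).
Checking each month of 2298: Jan starts Sat (31d); Feb starts Tue (28d); Mar starts Tue (31d) ✓; Apr starts Fri (30d); May starts Sun (31d); Jun starts Wed (30d) ✓; Jul starts Fri (31d); Aug starts Mon (31d) ✓; Sep starts Thu (30d); Oct starts Sat (31d); Nov starts Tue (30d) ✓; Dec starts Thu (31d).
Five-Wednesday months: March, June, August, November → 4.

4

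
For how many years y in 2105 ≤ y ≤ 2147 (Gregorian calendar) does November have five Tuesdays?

13

November has 30 days; it has five Tuesdays when Tuesday falls among the first (month-length − 28) days — i.e. when November 1 is one of Tuesday/Monday.
November 1 by year: 2105:Sun 2106:Mon✓ 2107:Tue✓ 2108:Thu 2109:Fri 2110:Sat 2111:Sun 2112:Tue✓ 2113:Wed 2114:Thu 2115:Fri 2116:Sun 2117:Mon✓ 2118:Tue✓ 2119:Wed …(13 more)… 2133:Sun 2134:Mon✓ 2135:Tue✓ 2136:Thu 2137:Fri 2138:Sat 2139:Sun 2140:Tue✓ 2141:Wed 2142:Thu 2143:Fri 2144:Sun 2145:Mon✓ 2146:Tue✓ 2147:Wed
Years with five Tuesdays: 2106, 2107, 2112, 2117, 2118, 2123, 2128, 2129, 2134, 2135, 2140, 2145, 2146 → 13.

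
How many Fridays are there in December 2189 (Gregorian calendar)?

December 2189 has 31 days and begins on Tuesday.
The first Friday is December 4.
Fridays fall on 4, 11, 18, 25 — that's 4.

4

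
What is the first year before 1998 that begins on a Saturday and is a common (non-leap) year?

Jan 1 advances by 2 weekdays after a leap year and by 1 after a common year.
1998: Jan 1 is Thursday.
1997: Wednesday
1996: Monday (leap)
1995: Sunday
1994: Saturday
1994 begins on a Saturday and is a common year.

1994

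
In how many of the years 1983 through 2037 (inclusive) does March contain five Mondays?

March has 31 days; it has five Mondays when Monday falls among the first (month-length − 28) days — i.e. when March 1 is one of Monday/Sunday/Saturday.
March 1 by year: 1983:Tue 1984:Thu 1985:Fri 1986:Sat✓ 1987:Sun✓ 1988:Tue 1989:Wed 1990:Thu 1991:Fri 1992:Sun✓ 1993:Mon✓ 1994:Tue 1995:Wed 1996:Fri 1997:Sat✓ …(25 more)… 2023:Wed 2024:Fri 2025:Sat✓ 2026:Sun✓ 2027:Mon✓ 2028:Wed 2029:Thu 2030:Fri 2031:Sat✓ 2032:Mon✓ 2033:Tue 2034:Wed 2035:Thu 2036:Sat✓ 2037:Sun✓
Years with five Mondays: 1986, 1987, 1992, 1993, 1997, 1998, 1999, 2003, 2004, 2008, 2009, 2010, 2014, 2015, 2020, 2021, 2025, 2026, 2027, 2031, 2032, 2036, 2037 → 23.

23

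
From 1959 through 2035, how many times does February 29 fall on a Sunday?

Leap years in 1959–2035: 19 of them.
Feb 29 weekday advances by 5 (mod 7) from one leap year to the next four years later (or differs when a century non-leap intervenes).
Leap-day weekdays: 1960:Mon 1964:Sat 1968:Thu 1972:Tue 1976:Sun✓ 1980:Fri 1984:Wed 1988:Mon 1992:Sat 1996:Thu 2000:Tue 2004:Sun✓ 2008:Fri 2012:Wed 2016:Mon 2020:Sat 2024:Thu 2028:Tue 2032:Sun✓
Sunday: 1976, 2004, 2032 → 3.

3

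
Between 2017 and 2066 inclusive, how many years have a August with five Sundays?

August has 31 days; it has five Sundays when Sunday falls among the first (month-length − 28) days — i.e. when August 1 is one of Sunday/Saturday/Friday.
August 1 by year: 2017:Tue 2018:Wed 2019:Thu 2020:Sat✓ 2021:Sun✓ 2022:Mon 2023:Tue 2024:Thu 2025:Fri✓ 2026:Sat✓ 2027:Sun✓ 2028:Tue 2029:Wed 2030:Thu 2031:Fri✓ …(20 more)… 2052:Thu 2053:Fri✓ 2054:Sat✓ 2055:Sun✓ 2056:Tue 2057:Wed 2058:Thu 2059:Fri✓ 2060:Sun✓ 2061:Mon 2062:Tue 2063:Wed 2064:Fri✓ 2065:Sat✓ 2066:Sun✓
Years with five Sundays: 2020, 2021, 2025, 2026, 2027, 2031, 2032, 2036, 2037, 2038, 2042, 2043, 2048, 2049, 2053, 2054, 2055, 2059, 2060, 2064, 2065, 2066 → 22.

22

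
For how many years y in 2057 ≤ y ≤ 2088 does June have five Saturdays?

June has 30 days; it has five Saturdays when Saturday falls among the first (month-length − 28) days — i.e. when June 1 is one of Saturday/Friday.
June 1 by year: 2057:Fri✓ 2058:Sat✓ 2059:Sun 2060:Tue 2061:Wed 2062:Thu 2063:Fri✓ 2064:Sun 2065:Mon 2066:Tue 2067:Wed 2068:Fri✓ 2069:Sat✓ 2070:Sun 2071:Mon 2072:Wed 2073:Thu 2074:Fri✓ 2075:Sat✓ 2076:Mon 2077:Tue 2078:Wed 2079:Thu 2080:Sat✓ 2081:Sun 2082:Mon 2083:Tue 2084:Thu 2085:Fri✓ 2086:Sat✓ 2087:Sun 2088:Tue
Years with five Saturdays: 2057, 2058, 2063, 2068, 2069, 2074, 2075, 2080, 2085, 2086 → 10.

10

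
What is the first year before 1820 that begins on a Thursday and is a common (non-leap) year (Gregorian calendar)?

1818

Jan 1 advances by 2 weekdays after a leap year and by 1 after a common year.
1820: Jan 1 is Saturday (leap).
1819: Friday
1818: Thursday
1818 begins on a Thursday and is a common year.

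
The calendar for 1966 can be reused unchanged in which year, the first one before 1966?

Two years share a calendar iff Jan 1 falls on the same weekday and both are leap or both are common. 1966: Jan 1 is Saturday, common year.
1965: Jan 1 Friday, common
1964: Jan 1 Wednesday, leap
1963: Jan 1 Tuesday, common
1962: Jan 1 Monday, common
1961: Jan 1 Sunday, common
1960: Jan 1 Friday, leap
1959: Jan 1 Thursday, common
1958: Jan 1 Wednesday, common
1957: Jan 1 Tuesday, common
1956: Jan 1 Sunday, leap
1955: Jan 1 Saturday, common
1955 matches on both conditions.

1955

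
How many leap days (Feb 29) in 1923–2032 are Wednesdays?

Leap years in 1923–2032: 28 of them.
Feb 29 weekday advances by 5 (mod 7) from one leap year to the next four years later (or differs when a century non-leap intervenes).
Leap-day weekdays: 1924:Fri 1928:Wed✓ 1932:Mon 1936:Sat 1940:Thu 1944:Tue 1948:Sun 1952:Fri 1956:Wed✓ 1960:Mon 1964:Sat 1968:Thu 1972:Tue 1976:Sun 1980:Fri 1984:Wed✓ 1988:Mon 1992:Sat 1996:Thu 2000:Tue 2004:Sun 2008:Fri 2012:Wed✓ 2016:Mon 2020:Sat 2024:Thu 2028:Tue 2032:Sun
Wednesday: 1928, 1956, 1984, 2012 → 4.

4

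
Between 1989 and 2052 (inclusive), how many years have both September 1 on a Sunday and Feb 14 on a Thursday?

7

Check each year's weekday for September 1 and Feb 14:
  1989: Fri/Tue  1990: Sat/Wed  1991: Sun/Thu ✓  1992: Tue/Fri  1993: Wed/Sun  1994: Thu/Mon  1995: Fri/Tue  1996: Sun/Wed  1997: Mon/Fri  1998: Tue/Sat  1999: Wed/Sun  2000: Fri/Mon  2001: Sat/Wed  2002: Sun/Thu ✓  …(36 more)…  2039: Thu/Mon  2040: Sat/Tue  2041: Sun/Thu ✓  2042: Mon/Fri  2043: Tue/Sat  2044: Thu/Sun  2045: Fri/Tue  2046: Sat/Wed  2047: Sun/Thu ✓  2048: Tue/Fri  2049: Wed/Sun  2050: Thu/Mon  2051: Fri/Tue  2052: Sun/Wed
Both conditions hold in: 1991, 2002, 2013, 2019, 2030, 2041, 2047 — 7.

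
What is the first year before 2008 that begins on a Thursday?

2004

Jan 1 advances by 2 weekdays after a leap year and by 1 after a common year.
2008: Jan 1 is Tuesday (leap).
2007: Monday
2006: Sunday
2005: Saturday
2004: Thursday (leap)
2004 begins on a Thursday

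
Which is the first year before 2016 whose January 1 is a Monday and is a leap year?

Jan 1 advances by 2 weekdays after a leap year and by 1 after a common year.
2016: Jan 1 is Friday (leap).
2015: Thursday
2014: Wednesday
2013: Tuesday
2012: Sunday (leap)
2011: Saturday
2010: Friday
2009: Thursday
2008: Tuesday (leap)
2007: Monday
2006: Sunday
2005: Saturday
2004: Thursday (leap)
2003: Wednesday
2002: Tuesday
2001: Monday
2000: Saturday (leap)
1999: Friday
1998: Thursday
1997: Wednesday
1996: Monday (leap)
1996 begins on a Monday and is a leap year.

1996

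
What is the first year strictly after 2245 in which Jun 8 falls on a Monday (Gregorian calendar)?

2246

From one year to the next, a fixed date's weekday advances by 1, or by 2 when a Feb 29 lies between the two dates.
2245: June 8 is Sunday.
2246: Monday (+1)
Jun 8 falls on a Monday in 2246.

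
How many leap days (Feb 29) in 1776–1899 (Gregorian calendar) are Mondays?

Leap years in 1776–1899: 30 of them.
Feb 29 weekday advances by 5 (mod 7) from one leap year to the next four years later (or differs when a century non-leap intervenes).
Leap-day weekdays: 1776:Thu 1780:Tue 1784:Sun 1788:Fri 1792:Wed 1796:Mon✓ 1804:Wed 1808:Mon✓ 1812:Sat 1816:Thu 1820:Tue 1824:Sun 1828:Fri …(4 more)… 1848:Tue 1852:Sun 1856:Fri 1860:Wed 1864:Mon✓ 1868:Sat 1872:Thu 1876:Tue 1880:Sun 1884:Fri 1888:Wed 1892:Mon✓ 1896:Sat
Monday: 1796, 1808, 1836, 1864, 1892 → 5.

5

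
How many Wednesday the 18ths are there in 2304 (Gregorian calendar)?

Check the 18th of each month of 2304: Jan 18: Mon, Feb 18: Thu, Mar 18: Fri, Apr 18: Mon, May 18: Wed, Jun 18: Sat, Jul 18: Mon, Aug 18: Thu, Sep 18: Sun, Oct 18: Tue, Nov 18: Fri, Dec 18: Sun.
Wednesday occurs in May — 1 month.

1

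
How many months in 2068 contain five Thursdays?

4

A month of length L has five Thursdays iff its first Thursday is on day ≤ L−28 (so day 1–3 in a 31-day month, 1–2 in a 30-day month, day 1 in a leap February).
Checking each month of 2068: Jan starts Sun (31d); Feb starts Wed (29d); Mar starts Thu (31d) ✓; Apr starts Sun (30d); May starts Tue (31d) ✓; Jun starts Fri (30d); Jul starts Sun (31d); Aug starts Wed (31d) ✓; Sep starts Sat (30d); Oct starts Mon (31d); Nov starts Thu (30d) ✓; Dec starts Sat (31d).
Five-Thursday months: March, May, August, November → 4.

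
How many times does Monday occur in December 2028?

4

December 2028 has 31 days and begins on Friday.
The first Monday is December 4.
Mondays fall on 4, 11, 18, 25 — that's 4.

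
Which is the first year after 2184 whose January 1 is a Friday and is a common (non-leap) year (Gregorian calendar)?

Jan 1 advances by 2 weekdays after a leap year and by 1 after a common year.
2184: Jan 1 is Thursday (leap).
2185: Saturday
2186: Sunday
2187: Monday
2188: Tuesday (leap)
2189: Thursday
2190: Friday
2190 begins on a Friday and is a common year.

2190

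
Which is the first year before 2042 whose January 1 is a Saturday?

Jan 1 advances by 2 weekdays after a leap year and by 1 after a common year.
2042: Jan 1 is Wednesday.
2041: Tuesday
2040: Sunday (leap)
2039: Saturday
2039 begins on a Saturday

2039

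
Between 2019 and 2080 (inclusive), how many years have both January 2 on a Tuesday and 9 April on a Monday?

Check each year's weekday for January 2 and 9 April:
  2019: Wed/Tue  2020: Thu/Thu  2021: Sat/Fri  2022: Sun/Sat  2023: Mon/Sun  2024: Tue/Tue  2025: Thu/Wed  2026: Fri/Thu  2027: Sat/Fri  2028: Sun/Sun  2029: Tue/Mon ✓  2030: Wed/Tue  2031: Thu/Wed  2032: Fri/Fri  …(34 more)…  2067: Sun/Sat  2068: Mon/Mon  2069: Wed/Tue  2070: Thu/Wed  2071: Fri/Thu  2072: Sat/Sat  2073: Mon/Sun  2074: Tue/Mon ✓  2075: Wed/Tue  2076: Thu/Thu  2077: Sat/Fri  2078: Sun/Sat  2079: Mon/Sun  2080: Tue/Tue
Both conditions hold in: 2029, 2035, 2046, 2057, 2063, 2074 — 6.

6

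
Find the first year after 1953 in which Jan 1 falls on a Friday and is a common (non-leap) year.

Jan 1 advances by 2 weekdays after a leap year and by 1 after a common year.
1953: Jan 1 is Thursday.
1954: Friday
1954 begins on a Friday and is a common year.

1954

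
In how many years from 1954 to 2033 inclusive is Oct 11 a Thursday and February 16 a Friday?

8

Check each year's weekday for Oct 11 and February 16:
  1954: Mon/Tue  1955: Tue/Wed  1956: Thu/Thu  1957: Fri/Sat  1958: Sat/Sun  1959: Sun/Mon  1960: Tue/Tue  1961: Wed/Thu  1962: Thu/Fri ✓  1963: Fri/Sat  1964: Sun/Sun  1965: Mon/Tue  1966: Tue/Wed  1967: Wed/Thu  …(52 more)…  2020: Sun/Sun  2021: Mon/Tue  2022: Tue/Wed  2023: Wed/Thu  2024: Fri/Fri  2025: Sat/Sun  2026: Sun/Mon  2027: Mon/Tue  2028: Wed/Wed  2029: Thu/Fri ✓  2030: Fri/Sat  2031: Sat/Sun  2032: Mon/Mon  2033: Tue/Wed
Both conditions hold in: 1962, 1973, 1979, 1990, 2001, 2007, 2018, 2029 — 8.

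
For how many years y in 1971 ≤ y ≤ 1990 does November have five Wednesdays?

6

November has 30 days; it has five Wednesdays when Wednesday falls among the first (month-length − 28) days — i.e. when November 1 is one of Wednesday/Tuesday.
November 1 by year: 1971:Mon 1972:Wed✓ 1973:Thu 1974:Fri 1975:Sat 1976:Mon 1977:Tue✓ 1978:Wed✓ 1979:Thu 1980:Sat 1981:Sun 1982:Mon 1983:Tue✓ 1984:Thu 1985:Fri 1986:Sat 1987:Sun 1988:Tue✓ 1989:Wed✓ 1990:Thu
Years with five Wednesdays: 1972, 1977, 1978, 1983, 1988, 1989 → 6.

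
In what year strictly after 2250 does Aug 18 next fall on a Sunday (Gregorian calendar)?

From one year to the next, a fixed date's weekday advances by 1, or by 2 when a Feb 29 lies between the two dates.
2250: August 18 is Sunday.
2251: Monday (+1)
2252: Wednesday (+2)
2253: Thursday (+1)
2254: Friday (+1)
2255: Saturday (+1)
2256: Monday (+2)
2257: Tuesday (+1)
2258: Wednesday (+1)
2259: Thursday (+1)
2260: Saturday (+2)
2261: Sunday (+1)
Aug 18 falls on a Sunday in 2261.

2261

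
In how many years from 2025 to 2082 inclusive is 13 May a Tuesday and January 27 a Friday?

0

Check each year's weekday for 13 May and January 27:
  2025: Tue/Mon  2026: Wed/Tue  2027: Thu/Wed  2028: Sat/Thu  2029: Sun/Sat  2030: Mon/Sun  2031: Tue/Mon  2032: Thu/Tue  2033: Fri/Thu  2034: Sat/Fri  2035: Sun/Sat  2036: Tue/Sun  2037: Wed/Tue  2038: Thu/Wed  …(30 more)…  2069: Mon/Sun  2070: Tue/Mon  2071: Wed/Tue  2072: Fri/Wed  2073: Sat/Fri  2074: Sun/Sat  2075: Mon/Sun  2076: Wed/Mon  2077: Thu/Wed  2078: Fri/Thu  2079: Sat/Fri  2080: Mon/Sat  2081: Tue/Mon  2082: Wed/Tue
Both conditions hold in: no year — 0.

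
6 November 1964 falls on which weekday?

January 1, 1964 is a Wednesday.
November 6 is day 311 of the year, i.e. 310 days after Jan 1.
310 mod 7 = 2, so advance 2 weekdays from Wednesday: Friday.

Friday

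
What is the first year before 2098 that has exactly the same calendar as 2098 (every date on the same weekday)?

Two years share a calendar iff Jan 1 falls on the same weekday and both are leap or both are common. 2098: Jan 1 is Wednesday, common year.
2097: Jan 1 Tuesday, common
2096: Jan 1 Sunday, leap
2095: Jan 1 Saturday, common
2094: Jan 1 Friday, common
2093: Jan 1 Thursday, common
2092: Jan 1 Tuesday, leap
2091: Jan 1 Monday, common
2090: Jan 1 Sunday, common
2089: Jan 1 Saturday, common
2088: Jan 1 Thursday, leap
2087: Jan 1 Wednesday, common
2087 matches on both conditions.

2087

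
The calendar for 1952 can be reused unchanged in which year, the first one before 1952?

1924

Two years share a calendar iff Jan 1 falls on the same weekday and both are leap or both are common. 1952: Jan 1 is Tuesday, leap year.
1951: Jan 1 Monday, common
1950: Jan 1 Sunday, common
1949: Jan 1 Saturday, common
1948: Jan 1 Thursday, leap
1947: Jan 1 Wednesday, common
1946: Jan 1 Tuesday, common
1945: Jan 1 Monday, common
1944: Jan 1 Saturday, leap
1943: Jan 1 Friday, common
1942: Jan 1 Thursday, common
1941: Jan 1 Wednesday, common
1940: Jan 1 Monday, leap
1939: Jan 1 Sunday, common
1938: Jan 1 Saturday, common
1937: Jan 1 Friday, common
1936: Jan 1 Wednesday, leap
1935: Jan 1 Tuesday, common
1934: Jan 1 Monday, common
1933: Jan 1 Sunday, common
1932: Jan 1 Friday, leap
1931: Jan 1 Thursday, common
1930: Jan 1 Wednesday, common
1929: Jan 1 Tuesday, common
1928: Jan 1 Sunday, leap
1927: Jan 1 Saturday, common
1926: Jan 1 Friday, common
1925: Jan 1 Thursday, common
1924: Jan 1 Tuesday, leap
1924 matches on both conditions.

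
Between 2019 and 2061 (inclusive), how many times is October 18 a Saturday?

6

Track October 18's weekday year by year (advancing +1, or +2 across a Feb 29):
  2019: Fri  2020: Sun (+2)  2021: Mon (+1)  2022: Tue (+1)  2023: Wed (+1)
  2024: Fri (+2)  2025: Sat (+1) ✓  2026: Sun (+1)  2027: Mon (+1)  2028: Wed (+2)
  2029: Thu (+1)  2030: Fri (+1)  2031: Sat (+1) ✓  2032: Mon (+2)  … (15 more years) …
  2048: Sun (+2)  2049: Mon (+1)  2050: Tue (+1)  2051: Wed (+1)  2052: Fri (+2)
  2053: Sat (+1) ✓  2054: Sun (+1)  2055: Mon (+1)  2056: Wed (+2)  2057: Thu (+1)
  2058: Fri (+1)  2059: Sat (+1) ✓  2060: Mon (+2)  2061: Tue (+1)
Saturday years: 2025, 2031, 2036, 2042, 2053, 2059 — 6 in total.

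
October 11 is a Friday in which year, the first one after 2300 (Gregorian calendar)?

From one year to the next, a fixed date's weekday advances by 1, or by 2 when a Feb 29 lies between the two dates.
2300: October 11 is Thursday.
2301: Friday (+1)
October 11 falls on a Friday in 2301.

2301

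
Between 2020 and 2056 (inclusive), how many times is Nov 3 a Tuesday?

Track Nov 3's weekday year by year (advancing +1, or +2 across a Feb 29):
  2020: Tue ✓  2021: Wed (+1)  2022: Thu (+1)  2023: Fri (+1)  2024: Sun (+2)
  2025: Mon (+1)  2026: Tue (+1) ✓  2027: Wed (+1)  2028: Fri (+2)  2029: Sat (+1)
  2030: Sun (+1)  2031: Mon (+1)  2032: Wed (+2)  2033: Thu (+1)  … (9 more years) …
  2043: Tue (+1) ✓  2044: Thu (+2)  2045: Fri (+1)  2046: Sat (+1)  2047: Sun (+1)
  2048: Tue (+2) ✓  2049: Wed (+1)  2050: Thu (+1)  2051: Fri (+1)  2052: Sun (+2)
  2053: Mon (+1)  2054: Tue (+1) ✓  2055: Wed (+1)  2056: Fri (+2)
Tuesday years: 2020, 2026, 2037, 2043, 2048, 2054 — 6 in total.

6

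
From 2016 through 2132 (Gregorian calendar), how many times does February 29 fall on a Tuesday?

Leap years in 2016–2132: 29 of them.
Feb 29 weekday advances by 5 (mod 7) from one leap year to the next four years later (or differs when a century non-leap intervenes).
Leap-day weekdays: 2016:Mon 2020:Sat 2024:Thu 2028:Tue✓ 2032:Sun 2036:Fri 2040:Wed 2044:Mon 2048:Sat 2052:Thu 2056:Tue✓ 2060:Sun 2064:Fri …(3 more)… 2080:Thu 2084:Tue✓ 2088:Sun 2092:Fri 2096:Wed 2104:Fri 2108:Wed 2112:Mon 2116:Sat 2120:Thu 2124:Tue✓ 2128:Sun 2132:Fri
Tuesday: 2028, 2056, 2084, 2124 → 4.

4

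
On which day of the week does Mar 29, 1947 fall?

January 1, 1947 is a Wednesday.
March 29 is day 88 of the year, i.e. 87 days after Jan 1.
87 mod 7 = 3, so advance 3 weekdays from Wednesday: Saturday.

Saturday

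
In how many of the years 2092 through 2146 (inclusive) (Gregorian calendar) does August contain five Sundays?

25

August has 31 days; it has five Sundays when Sunday falls among the first (month-length − 28) days — i.e. when August 1 is one of Sunday/Saturday/Friday.
August 1 by year: 2092:Fri✓ 2093:Sat✓ 2094:Sun✓ 2095:Mon 2096:Wed 2097:Thu 2098:Fri✓ 2099:Sat✓ 2100:Sun✓ 2101:Mon 2102:Tue 2103:Wed 2104:Fri✓ 2105:Sat✓ 2106:Sun✓ …(25 more)… 2132:Fri✓ 2133:Sat✓ 2134:Sun✓ 2135:Mon 2136:Wed 2137:Thu 2138:Fri✓ 2139:Sat✓ 2140:Mon 2141:Tue 2142:Wed 2143:Thu 2144:Sat✓ 2145:Sun✓ 2146:Mon
Years with five Sundays: 2092, 2093, 2094, 2098, 2099, 2100, 2104, 2105, 2106, 2110, 2111, 2116, 2117, 2121, 2122, 2123, 2127, 2128, 2132, 2133, 2134, 2138, 2139, 2144, 2145 → 25.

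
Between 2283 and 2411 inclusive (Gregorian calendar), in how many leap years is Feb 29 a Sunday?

Leap years in 2283–2411: 31 of them.
Feb 29 weekday advances by 5 (mod 7) from one leap year to the next four years later (or differs when a century non-leap intervenes).
Leap-day weekdays: 2284:Fri 2288:Wed 2292:Mon 2296:Sat 2304:Mon 2308:Sat 2312:Thu 2316:Tue 2320:Sun✓ 2324:Fri 2328:Wed 2332:Mon 2336:Sat …(5 more)… 2360:Mon 2364:Sat 2368:Thu 2372:Tue 2376:Sun✓ 2380:Fri 2384:Wed 2388:Mon 2392:Sat 2396:Thu 2400:Tue 2404:Sun✓ 2408:Fri
Sunday: 2320, 2348, 2376, 2404 → 4.

4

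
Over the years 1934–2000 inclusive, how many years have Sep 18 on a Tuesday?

9

Track Sep 18's weekday year by year (advancing +1, or +2 across a Feb 29):
  1934: Tue ✓  1935: Wed (+1)  1936: Fri (+2)  1937: Sat (+1)  1938: Sun (+1)
  1939: Mon (+1)  1940: Wed (+2)  1941: Thu (+1)  1942: Fri (+1)  1943: Sat (+1)
  1944: Mon (+2)  1945: Tue (+1) ✓  1946: Wed (+1)  1947: Thu (+1)  … (39 more years) …
  1987: Fri (+1)  1988: Sun (+2)  1989: Mon (+1)  1990: Tue (+1) ✓  1991: Wed (+1)
  1992: Fri (+2)  1993: Sat (+1)  1994: Sun (+1)  1995: Mon (+1)  1996: Wed (+2)
  1997: Thu (+1)  1998: Fri (+1)  1999: Sat (+1)  2000: Mon (+2)
Tuesday years: 1934, 1945, 1951, 1956, 1962, 1973, 1979, 1984, 1990 — 9 in total.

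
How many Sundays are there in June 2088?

4

June 2088 has 30 days and begins on Tuesday.
The first Sunday is June 6.
Sundays fall on 6, 13, 20, 27 — that's 4.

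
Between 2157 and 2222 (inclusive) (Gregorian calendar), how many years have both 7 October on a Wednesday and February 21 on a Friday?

2

Check each year's weekday for 7 October and February 21:
  2157: Fri/Mon  2158: Sat/Tue  2159: Sun/Wed  2160: Tue/Thu  2161: Wed/Sat  2162: Thu/Sun  2163: Fri/Mon  2164: Sun/Tue  2165: Mon/Thu  2166: Tue/Fri  2167: Wed/Sat  2168: Fri/Sun  2169: Sat/Tue  2170: Sun/Wed  …(38 more)…  2209: Sat/Tue  2210: Sun/Wed  2211: Mon/Thu  2212: Wed/Fri ✓  2213: Thu/Sun  2214: Fri/Mon  2215: Sat/Tue  2216: Mon/Wed  2217: Tue/Fri  2218: Wed/Sat  2219: Thu/Sun  2220: Sat/Mon  2221: Sun/Wed  2222: Mon/Thu
Both conditions hold in: 2172, 2212 — 2.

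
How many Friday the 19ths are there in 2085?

Check the 19th of each month of 2085: Jan 19: Fri, Feb 19: Mon, Mar 19: Mon, Apr 19: Thu, May 19: Sat, Jun 19: Tue, Jul 19: Thu, Aug 19: Sun, Sep 19: Wed, Oct 19: Fri, Nov 19: Mon, Dec 19: Wed.
Friday occurs in January, October — 2 months.

2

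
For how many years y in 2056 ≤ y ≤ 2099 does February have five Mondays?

February has 28 days (29 in leap years); it has five Mondays when Monday falls among the first (month-length − 28) days — i.e. when February 1 is Monday in a leap year (never in a common year).
February 1 by year: 2056:Tue 2057:Thu 2058:Fri 2059:Sat 2060:Sun 2061:Tue 2062:Wed 2063:Thu 2064:Fri 2065:Sun 2066:Mon 2067:Tue 2068:Wed 2069:Fri 2070:Sat …(14 more)… 2085:Thu 2086:Fri 2087:Sat 2088:Sun 2089:Tue 2090:Wed 2091:Thu 2092:Fri 2093:Sun 2094:Mon 2095:Tue 2096:Wed 2097:Fri 2098:Sat 2099:Sun
Years with five Mondays: 2072 → 1.

1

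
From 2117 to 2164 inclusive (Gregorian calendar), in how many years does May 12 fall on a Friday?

Track May 12's weekday year by year (advancing +1, or +2 across a Feb 29):
  2117: Wed  2118: Thu (+1)  2119: Fri (+1) ✓  2120: Sun (+2)  2121: Mon (+1)
  2122: Tue (+1)  2123: Wed (+1)  2124: Fri (+2) ✓  2125: Sat (+1)  2126: Sun (+1)
  2127: Mon (+1)  2128: Wed (+2)  2129: Thu (+1)  2130: Fri (+1) ✓  … (20 more years) …
  2151: Wed (+1)  2152: Fri (+2) ✓  2153: Sat (+1)  2154: Sun (+1)  2155: Mon (+1)
  2156: Wed (+2)  2157: Thu (+1)  2158: Fri (+1) ✓  2159: Sat (+1)  2160: Mon (+2)
  2161: Tue (+1)  2162: Wed (+1)  2163: Thu (+1)  2164: Sat (+2)
Friday years: 2119, 2124, 2130, 2141, 2147, 2152, 2158 — 7 in total.

7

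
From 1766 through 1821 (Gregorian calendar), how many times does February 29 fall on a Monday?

3

Leap years in 1766–1821: 13 of them.
Feb 29 weekday advances by 5 (mod 7) from one leap year to the next four years later (or differs when a century non-leap intervenes).
Leap-day weekdays: 1768:Mon✓ 1772:Sat 1776:Thu 1780:Tue 1784:Sun 1788:Fri 1792:Wed 1796:Mon✓ 1804:Wed 1808:Mon✓ 1812:Sat 1816:Thu 1820:Tue
Monday: 1768, 1796, 1808 → 3.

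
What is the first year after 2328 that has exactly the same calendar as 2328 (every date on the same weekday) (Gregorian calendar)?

2356

Two years share a calendar iff Jan 1 falls on the same weekday and both are leap or both are common. 2328: Jan 1 is Sunday, leap year.
2329: Jan 1 Tuesday, common
2330: Jan 1 Wednesday, common
2331: Jan 1 Thursday, common
2332: Jan 1 Friday, leap
2333: Jan 1 Sunday, common
2334: Jan 1 Monday, common
2335: Jan 1 Tuesday, common
2336: Jan 1 Wednesday, leap
2337: Jan 1 Friday, common
2338: Jan 1 Saturday, common
2339: Jan 1 Sunday, common
2340: Jan 1 Monday, leap
2341: Jan 1 Wednesday, common
2342: Jan 1 Thursday, common
2343: Jan 1 Friday, common
2344: Jan 1 Saturday, leap
2345: Jan 1 Monday, common
2346: Jan 1 Tuesday, common
2347: Jan 1 Wednesday, common
2348: Jan 1 Thursday, leap
2349: Jan 1 Saturday, common
2350: Jan 1 Sunday, common
2351: Jan 1 Monday, common
2352: Jan 1 Tuesday, leap
2353: Jan 1 Thursday, common
2354: Jan 1 Friday, common
2355: Jan 1 Saturday, common
2356: Jan 1 Sunday, leap
2356 matches on both conditions.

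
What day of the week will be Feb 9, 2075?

Saturday

January 1, 2075 is a Tuesday.
February 9 is day 40 of the year, i.e. 39 days after Jan 1.
39 mod 7 = 4, so advance 4 weekdays from Tuesday: Saturday.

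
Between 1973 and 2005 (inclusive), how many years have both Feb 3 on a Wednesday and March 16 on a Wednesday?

Check each year's weekday for Feb 3 and March 16:
  1973: Sat/Fri  1974: Sun/Sat  1975: Mon/Sun  1976: Tue/Tue  1977: Thu/Wed  1978: Fri/Thu  1979: Sat/Fri  1980: Sun/Sun  1981: Tue/Mon  1982: Wed/Tue  1983: Thu/Wed  1984: Fri/Fri  1985: Sun/Sat  1986: Mon/Sun  …(5 more)…  1992: Mon/Mon  1993: Wed/Tue  1994: Thu/Wed  1995: Fri/Thu  1996: Sat/Sat  1997: Mon/Sun  1998: Tue/Mon  1999: Wed/Tue  2000: Thu/Thu  2001: Sat/Fri  2002: Sun/Sat  2003: Mon/Sun  2004: Tue/Tue  2005: Thu/Wed
Both conditions hold in: 1988 — 1.

1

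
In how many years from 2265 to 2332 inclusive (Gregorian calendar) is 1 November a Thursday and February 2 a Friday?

Check each year's weekday for 1 November and February 2:
  2265: Wed/Thu  2266: Thu/Fri ✓  2267: Fri/Sat  2268: Sun/Sun  2269: Mon/Tue  2270: Tue/Wed  2271: Wed/Thu  2272: Fri/Fri  2273: Sat/Sun  2274: Sun/Mon  2275: Mon/Tue  2276: Wed/Wed  2277: Thu/Fri ✓  2278: Fri/Sat  …(40 more)…  2319: Sat/Sun  2320: Mon/Mon  2321: Tue/Wed  2322: Wed/Thu  2323: Thu/Fri ✓  2324: Sat/Sat  2325: Sun/Mon  2326: Mon/Tue  2327: Tue/Wed  2328: Thu/Thu  2329: Fri/Sat  2330: Sat/Sun  2331: Sun/Mon  2332: Tue/Tue
Both conditions hold in: 2266, 2277, 2283, 2294, 2300, 2306, 2317, 2323 — 8.

8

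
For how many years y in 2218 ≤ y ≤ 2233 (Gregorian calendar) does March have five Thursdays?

March has 31 days; it has five Thursdays when Thursday falls among the first (month-length − 28) days — i.e. when March 1 is one of Thursday/Wednesday/Tuesday.
March 1 by year: 2218:Sun 2219:Mon 2220:Wed✓ 2221:Thu✓ 2222:Fri 2223:Sat 2224:Mon 2225:Tue✓ 2226:Wed✓ 2227:Thu✓ 2228:Sat 2229:Sun 2230:Mon 2231:Tue✓ 2232:Thu✓ 2233:Fri
Years with five Thursdays: 2220, 2221, 2225, 2226, 2227, 2231, 2232 → 7.

7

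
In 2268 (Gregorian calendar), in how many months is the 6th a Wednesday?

Check the 6th of each month of 2268: Jan 6: Mon, Feb 6: Thu, Mar 6: Fri, Apr 6: Mon, May 6: Wed, Jun 6: Sat, Jul 6: Mon, Aug 6: Thu, Sep 6: Sun, Oct 6: Tue, Nov 6: Fri, Dec 6: Sun.
Wednesday occurs in May — 1 month.

1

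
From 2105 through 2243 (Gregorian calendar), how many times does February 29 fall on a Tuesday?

4

Leap years in 2105–2243: 33 of them.
Feb 29 weekday advances by 5 (mod 7) from one leap year to the next four years later (or differs when a century non-leap intervenes).
Leap-day weekdays: 2108:Wed 2112:Mon 2116:Sat 2120:Thu 2124:Tue✓ 2128:Sun 2132:Fri 2136:Wed 2140:Mon 2144:Sat 2148:Thu 2152:Tue✓ 2156:Sun …(7 more)… 2188:Fri 2192:Wed 2196:Mon 2204:Wed 2208:Mon 2212:Sat 2216:Thu 2220:Tue✓ 2224:Sun 2228:Fri 2232:Wed 2236:Mon 2240:Sat
Tuesday: 2124, 2152, 2180, 2220 → 4.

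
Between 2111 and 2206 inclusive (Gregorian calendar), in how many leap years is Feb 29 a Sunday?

Leap years in 2111–2206: 23 of them.
Feb 29 weekday advances by 5 (mod 7) from one leap year to the next four years later (or differs when a century non-leap intervenes).
Leap-day weekdays: 2112:Mon 2116:Sat 2120:Thu 2124:Tue 2128:Sun✓ 2132:Fri 2136:Wed 2140:Mon 2144:Sat 2148:Thu 2152:Tue 2156:Sun✓ 2160:Fri 2164:Wed 2168:Mon 2172:Sat 2176:Thu 2180:Tue 2184:Sun✓ 2188:Fri 2192:Wed 2196:Mon 2204:Wed
Sunday: 2128, 2156, 2184 → 3.

3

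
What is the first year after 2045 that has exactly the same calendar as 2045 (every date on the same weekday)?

Two years share a calendar iff Jan 1 falls on the same weekday and both are leap or both are common. 2045: Jan 1 is Sunday, common year.
2046: Jan 1 Monday, common
2047: Jan 1 Tuesday, common
2048: Jan 1 Wednesday, leap
2049: Jan 1 Friday, common
2050: Jan 1 Saturday, common
2051: Jan 1 Sunday, common
2051 matches on both conditions.

2051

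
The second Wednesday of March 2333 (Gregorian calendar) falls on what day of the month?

March 1, 2333 is a Wednesday, so the first Wednesday is the 1st.
The second Wednesday is 1 + 7 = 8.

8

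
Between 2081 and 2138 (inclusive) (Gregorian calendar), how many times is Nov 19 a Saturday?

Track Nov 19's weekday year by year (advancing +1, or +2 across a Feb 29):
  2081: Wed  2082: Thu (+1)  2083: Fri (+1)  2084: Sun (+2)  2085: Mon (+1)
  2086: Tue (+1)  2087: Wed (+1)  2088: Fri (+2)  2089: Sat (+1) ✓  2090: Sun (+1)
  2091: Mon (+1)  2092: Wed (+2)  2093: Thu (+1)  2094: Fri (+1)  … (30 more years) …
  2125: Mon (+1)  2126: Tue (+1)  2127: Wed (+1)  2128: Fri (+2)  2129: Sat (+1) ✓
  2130: Sun (+1)  2131: Mon (+1)  2132: Wed (+2)  2133: Thu (+1)  2134: Fri (+1)
  2135: Sat (+1) ✓  2136: Mon (+2)  2137: Tue (+1)  2138: Wed (+1)
Saturday years: 2089, 2095, 2101, 2107, 2112, 2118, 2129, 2135 — 8 in total.

8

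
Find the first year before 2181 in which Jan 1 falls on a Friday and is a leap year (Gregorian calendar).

Jan 1 advances by 2 weekdays after a leap year and by 1 after a common year.
2181: Jan 1 is Monday.
2180: Saturday (leap)
2179: Friday
2178: Thursday
2177: Wednesday
2176: Monday (leap)
2175: Sunday
2174: Saturday
2173: Friday
2172: Wednesday (leap)
2171: Tuesday
2170: Monday
2169: Sunday
2168: Friday (leap)
2168 begins on a Friday and is a leap year.

2168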